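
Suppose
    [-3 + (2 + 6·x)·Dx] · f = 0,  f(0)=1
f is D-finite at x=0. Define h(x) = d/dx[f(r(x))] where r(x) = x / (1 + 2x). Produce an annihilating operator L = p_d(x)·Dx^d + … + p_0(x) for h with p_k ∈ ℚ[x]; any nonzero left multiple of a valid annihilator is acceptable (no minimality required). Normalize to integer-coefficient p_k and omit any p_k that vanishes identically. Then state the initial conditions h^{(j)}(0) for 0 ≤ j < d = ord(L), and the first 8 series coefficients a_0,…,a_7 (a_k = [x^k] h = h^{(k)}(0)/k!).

L = (-11 - 40·x) + (-2 - 14·x - 20·x^2)·Dx  (order 1).
h: a_k = 3/2, -33/4, 585/16, -4965/32, 169545/256, -1477503/512, 26328981/2048, -239121645/4096, …
ICs: h(0) = 3/2.

f: a_k = 1, 3/2, -9/8, 27/16, -405/128, 1701/256, -15309/1024, 72171/2048, …
L₀ from L_f via x↦r, Dx↦r'^{-1}Dx.
h₀' ⇒ L via d/dx closure of L₀.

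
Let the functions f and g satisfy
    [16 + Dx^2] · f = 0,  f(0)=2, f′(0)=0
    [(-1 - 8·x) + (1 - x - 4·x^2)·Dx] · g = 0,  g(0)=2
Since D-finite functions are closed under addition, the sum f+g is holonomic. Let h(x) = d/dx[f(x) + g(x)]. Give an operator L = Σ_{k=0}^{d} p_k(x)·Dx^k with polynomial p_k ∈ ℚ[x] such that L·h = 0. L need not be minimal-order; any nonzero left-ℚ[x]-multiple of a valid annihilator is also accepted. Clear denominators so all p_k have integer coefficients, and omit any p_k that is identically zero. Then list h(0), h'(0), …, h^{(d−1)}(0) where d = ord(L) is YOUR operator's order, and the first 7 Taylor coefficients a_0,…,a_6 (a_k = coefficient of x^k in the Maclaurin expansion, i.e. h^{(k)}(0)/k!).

f: a_k = 2, 0, -16, 0, 64/3, 0, -512/45, …
g: a_k = 2, 2, 10, 18, 58, 130, 362, …
f+g: L₀ = lclm(L_f,L_g), ord ≤ 2+1.
h₀' ⇒ L via d/dx closure of L₀.
L = (6848 + 35072·x + 150784·x^2 + 87040·x^3 + 204800·x^4 + 147456·x^5 + 196608·x^6) + (-560 - 4048·x + 5184·x^2 + 13952·x^3 + 2560·x^4 + 18432·x^5 + 57344·x^6 + 65536·x^7)·Dx + (428 + 2192·x + 9424·x^2 + 5440·x^3 + 12800·x^4 + 9216·x^5 + 12288·x^6)·Dx^2 + (-35 - 253·x + 324·x^2 + 872·x^3 + 160·x^4 + 1152·x^5 + 3584·x^6 + 4096·x^7)·Dx^3  (order 3).
h: a_k = 2, -12, 54, 952/3, 650, 31556/15, 6174, …
ICs: h(0) = 2, h′(0) = -12, h′′(0) = 108.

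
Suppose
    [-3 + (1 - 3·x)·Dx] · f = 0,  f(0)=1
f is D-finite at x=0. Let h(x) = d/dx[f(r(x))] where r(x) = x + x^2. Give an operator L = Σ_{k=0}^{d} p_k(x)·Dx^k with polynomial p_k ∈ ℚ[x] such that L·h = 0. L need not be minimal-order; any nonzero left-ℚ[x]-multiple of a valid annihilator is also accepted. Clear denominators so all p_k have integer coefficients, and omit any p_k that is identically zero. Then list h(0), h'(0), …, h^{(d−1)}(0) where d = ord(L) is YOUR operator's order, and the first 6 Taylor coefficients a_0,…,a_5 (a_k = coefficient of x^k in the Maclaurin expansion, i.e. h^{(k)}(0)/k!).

f: a_k = 1, 3, 9, 27, 81, 243, …
Change of var in L_f (x↦r) gives L₀.
Differentiate: ansatz ord ≤ ord L₀ ⇒ L.
L = (8 + 18·x + 18·x^2) + (-1 + x + 9·x^2 + 6·x^3)·Dx  (order 1).
h: a_k = 3, 24, 135, 684, 3240, 14742, …
ICs: h(0) = 3.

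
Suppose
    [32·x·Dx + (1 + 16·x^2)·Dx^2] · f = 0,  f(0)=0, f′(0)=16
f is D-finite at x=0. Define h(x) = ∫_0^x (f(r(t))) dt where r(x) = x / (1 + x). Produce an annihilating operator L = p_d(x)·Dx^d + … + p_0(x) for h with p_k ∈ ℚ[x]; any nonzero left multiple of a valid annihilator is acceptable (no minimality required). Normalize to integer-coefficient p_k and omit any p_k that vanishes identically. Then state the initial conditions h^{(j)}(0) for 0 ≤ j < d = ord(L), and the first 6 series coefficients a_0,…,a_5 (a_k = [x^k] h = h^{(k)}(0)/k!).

L = (2 + 34·x)·Dx^2 + (1 + 2·x + 17·x^2)·Dx^3  (order 3).
h: a_k = 0, 0, 8, -16/3, -52/3, 48, …
ICs: h(0) = 0, h′(0) = 0, h′′(0) = 16.

f: a_k = 0, 16, 0, -256/3, 0, 4096/5, …
Substitute x→r, Dx→(1/r')Dx; clear ⇒ L₀.
h=∫h₀ ⇒ L = L₀·Dx.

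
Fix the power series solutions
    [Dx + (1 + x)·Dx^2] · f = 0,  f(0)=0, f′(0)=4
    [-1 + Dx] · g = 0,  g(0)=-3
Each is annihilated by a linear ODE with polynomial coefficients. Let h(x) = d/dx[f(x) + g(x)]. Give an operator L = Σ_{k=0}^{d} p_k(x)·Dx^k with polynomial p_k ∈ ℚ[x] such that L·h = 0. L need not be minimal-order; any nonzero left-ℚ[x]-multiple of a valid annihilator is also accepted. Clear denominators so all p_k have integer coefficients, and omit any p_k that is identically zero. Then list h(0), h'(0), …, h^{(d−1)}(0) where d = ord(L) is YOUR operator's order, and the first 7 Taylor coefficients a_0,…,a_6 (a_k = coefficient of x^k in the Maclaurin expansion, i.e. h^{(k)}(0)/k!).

f: a_k = 0, 4, -2, 4/3, -1, 4/5, -2/3, …
g: a_k = -3, -3, -3/2, -1/2, -1/8, -1/40, -1/240, …
h₀=f+g: left-lcm gives L₀, ord ≤ 3.
Differentiate: ansatz ord ≤ ord L₀ ⇒ L.
L = (-3 - x) + (1 - 2·x - x^2)·Dx + (2 + 3·x + x^2)·Dx^2  (order 2).
h: a_k = 1, -7, 5/2, -9/2, 31/8, -161/40, 959/240, …
ICs: h(0) = 1, h′(0) = -7.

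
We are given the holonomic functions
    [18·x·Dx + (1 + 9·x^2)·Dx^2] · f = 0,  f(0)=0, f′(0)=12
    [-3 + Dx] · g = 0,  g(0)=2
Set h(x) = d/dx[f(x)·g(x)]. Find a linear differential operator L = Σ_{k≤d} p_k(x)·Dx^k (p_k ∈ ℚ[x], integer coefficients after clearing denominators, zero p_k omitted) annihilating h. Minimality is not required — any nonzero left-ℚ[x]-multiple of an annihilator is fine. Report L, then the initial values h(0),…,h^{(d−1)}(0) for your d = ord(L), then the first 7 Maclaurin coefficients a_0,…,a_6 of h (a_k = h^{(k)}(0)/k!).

f: a_k = 0, 12, 0, -36, 0, 972/5, 0, …
g: a_k = 2, 6, 9, 9, 27/4, 81/20, 81/40, …
f·g: L₀ = L_f ⊗_s L_g, ord ≤ 2·1.
Derive L from L₀ (diff closure).
L = (9 + 135·x - 243·x^2 + 243·x^3) + (-54·x + 108·x^2 - 162·x^3)·Dx + (-1 + 3·x - 9·x^2 + 27·x^3)·Dx^2  (order 2).
h: a_k = 24, 144, 108, -432, 729, 5346, -67797/10, …
ICs: h(0) = 24, h′(0) = 144.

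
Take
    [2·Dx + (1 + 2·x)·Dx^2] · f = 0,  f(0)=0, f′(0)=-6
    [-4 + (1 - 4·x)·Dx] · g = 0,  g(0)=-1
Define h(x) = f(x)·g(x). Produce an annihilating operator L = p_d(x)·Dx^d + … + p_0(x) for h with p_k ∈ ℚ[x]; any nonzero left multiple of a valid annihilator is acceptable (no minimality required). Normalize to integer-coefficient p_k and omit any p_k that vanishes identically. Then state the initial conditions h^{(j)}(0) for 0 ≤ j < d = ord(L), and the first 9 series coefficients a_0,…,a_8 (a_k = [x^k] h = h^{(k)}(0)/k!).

L = 8 + (6 + 24·x)·Dx + (-1 + 2·x + 8·x^2)·Dx^2  (order 2).
h: a_k = 0, 6, 18, 80, 308, 6256/5, 24864/5, 698112/35, 2789088/35, …
ICs: h(0) = 0, h′(0) = 6.

f: a_k = 0, -6, 6, -8, 12, -96/5, 32, -384/7, 96, …
g: a_k = -1, -4, -16, -64, -256, -1024, -4096, -16384, -65536, …
L₀ := L_f ⊗_s L_g (sym. prod.), ord ≤ 2.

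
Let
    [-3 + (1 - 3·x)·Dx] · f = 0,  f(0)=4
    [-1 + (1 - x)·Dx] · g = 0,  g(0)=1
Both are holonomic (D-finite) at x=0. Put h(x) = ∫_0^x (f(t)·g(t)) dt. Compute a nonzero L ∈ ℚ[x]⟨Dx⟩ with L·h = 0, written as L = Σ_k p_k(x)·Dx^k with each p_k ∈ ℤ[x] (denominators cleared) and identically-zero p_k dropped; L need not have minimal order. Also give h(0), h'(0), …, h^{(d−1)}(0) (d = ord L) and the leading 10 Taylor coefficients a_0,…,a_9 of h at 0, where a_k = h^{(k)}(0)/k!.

f: a_k = 4, 12, 36, 108, 324, 972, 2916, 8748, 26244, 78732, …
g: a_k = 1, 1, 1, 1, 1, 1, 1, 1, 1, 1, …
Product ⇒ symmetric product L₀, ord ≤ 1.
Integrate: L := L₀·Dx.
L = (-4 + 6·x)·Dx + (1 - 4·x + 3·x^2)·Dx^2  (order 2).
h: a_k = 0, 4, 8, 52/3, 40, 484/5, 728/3, 4372/7, 1640, 39364/9, …
ICs: h(0) = 0, h′(0) = 4.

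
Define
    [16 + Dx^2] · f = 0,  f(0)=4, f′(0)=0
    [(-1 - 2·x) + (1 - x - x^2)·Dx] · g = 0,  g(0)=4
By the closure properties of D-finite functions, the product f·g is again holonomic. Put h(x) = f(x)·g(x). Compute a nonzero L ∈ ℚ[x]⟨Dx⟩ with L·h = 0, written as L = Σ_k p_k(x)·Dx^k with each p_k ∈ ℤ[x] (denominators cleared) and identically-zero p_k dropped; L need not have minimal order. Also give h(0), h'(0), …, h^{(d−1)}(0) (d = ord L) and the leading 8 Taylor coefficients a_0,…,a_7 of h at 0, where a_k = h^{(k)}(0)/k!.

L = (-14 + 16·x + 16·x^2) + (2 + 4·x)·Dx + (-1 + x + x^2)·Dx^2  (order 2).
h: a_k = 16, 16, -96, -80, -16/3, -256/3, -8176/45, -12016/45, …
ICs: h(0) = 16, h′(0) = 16.

f: a_k = 4, 0, -32, 0, 128/3, 0, -1024/45, 0, …
g: a_k = 4, 4, 8, 12, 20, 32, 52, 84, …
f·g: L₀ = L_f ⊗_s L_g, ord ≤ 2·1.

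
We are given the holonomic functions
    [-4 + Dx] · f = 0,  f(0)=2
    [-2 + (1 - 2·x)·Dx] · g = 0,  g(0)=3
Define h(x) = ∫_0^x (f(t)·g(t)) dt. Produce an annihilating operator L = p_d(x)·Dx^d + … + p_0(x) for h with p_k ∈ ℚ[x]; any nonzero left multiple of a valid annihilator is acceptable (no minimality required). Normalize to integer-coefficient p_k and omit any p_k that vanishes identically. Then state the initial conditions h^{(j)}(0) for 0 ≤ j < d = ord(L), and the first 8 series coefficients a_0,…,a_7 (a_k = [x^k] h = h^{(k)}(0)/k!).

L = (6 - 8·x)·Dx + (-1 + 2·x)·Dx^2  (order 2).
h: a_k = 0, 6, 18, 40, 76, 672/5, 3488/15, 42368/105, …
ICs: h(0) = 0, h′(0) = 6.

f: a_k = 2, 8, 16, 64/3, 64/3, 256/15, 512/45, 2048/315, …
g: a_k = 3, 6, 12, 24, 48, 96, 192, 384, …
Product ⇒ symmetric product L₀, ord ≤ 1.
h=∫₀ˣh₀: take L = L₀·Dx.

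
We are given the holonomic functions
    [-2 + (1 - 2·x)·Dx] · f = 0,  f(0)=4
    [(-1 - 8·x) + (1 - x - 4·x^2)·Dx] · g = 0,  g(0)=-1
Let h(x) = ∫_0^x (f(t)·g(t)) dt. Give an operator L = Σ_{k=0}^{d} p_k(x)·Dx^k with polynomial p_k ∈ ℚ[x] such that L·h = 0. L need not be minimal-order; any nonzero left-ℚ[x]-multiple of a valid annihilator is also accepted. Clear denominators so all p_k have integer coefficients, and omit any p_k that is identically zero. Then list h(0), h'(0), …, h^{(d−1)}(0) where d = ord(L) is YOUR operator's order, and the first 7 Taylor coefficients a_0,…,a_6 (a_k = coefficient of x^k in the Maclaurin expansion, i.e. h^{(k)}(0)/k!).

L = (-3 - 4·x + 24·x^2)·Dx + (1 - 3·x - 2·x^2 + 8·x^3)·Dx^2  (order 2).
h: a_k = 0, -4, -6, -44/3, -31, -364/5, -494/3, …
ICs: h(0) = 0, h′(0) = -4.

f: a_k = 4, 8, 16, 32, 64, 128, 256, …
g: a_k = -1, -1, -5, -9, -29, -65, -181, …
h₀=f·g: eliminate ⇒ L₀, order ≤ 1·1.
∫: right-multiply L₀ by Dx.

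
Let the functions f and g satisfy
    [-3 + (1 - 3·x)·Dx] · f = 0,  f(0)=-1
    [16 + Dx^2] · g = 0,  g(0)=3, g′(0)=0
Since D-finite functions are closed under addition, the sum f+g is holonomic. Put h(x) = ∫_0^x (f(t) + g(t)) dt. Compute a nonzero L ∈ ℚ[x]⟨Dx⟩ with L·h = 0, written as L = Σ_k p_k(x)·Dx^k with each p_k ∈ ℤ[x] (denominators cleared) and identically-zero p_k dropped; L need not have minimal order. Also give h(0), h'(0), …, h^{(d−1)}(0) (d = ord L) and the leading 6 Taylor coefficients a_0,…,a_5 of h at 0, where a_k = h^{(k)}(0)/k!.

f: a_k = -1, -3, -9, -27, -81, -243, …
g: a_k = 3, 0, -24, 0, 32, 0, …
Weyl lclm of L_f,L_g ⇒ L₀ (ord ≤ 3).
h=∫h₀ ⇒ L = L₀·Dx.
L = (1680 - 2304·x + 3456·x^2)·Dx + (-272 + 1584·x - 3456·x^2 + 3456·x^3)·Dx^2 + (105 - 144·x + 216·x^2)·Dx^3 + (-17 + 99·x - 216·x^2 + 216·x^3)·Dx^4  (order 4).
h: a_k = 0, 2, -3/2, -11, -27/4, -49/5, …
ICs: h(0) = 0, h′(0) = 2, h′′(0) = -3, h′′′(0) = -66.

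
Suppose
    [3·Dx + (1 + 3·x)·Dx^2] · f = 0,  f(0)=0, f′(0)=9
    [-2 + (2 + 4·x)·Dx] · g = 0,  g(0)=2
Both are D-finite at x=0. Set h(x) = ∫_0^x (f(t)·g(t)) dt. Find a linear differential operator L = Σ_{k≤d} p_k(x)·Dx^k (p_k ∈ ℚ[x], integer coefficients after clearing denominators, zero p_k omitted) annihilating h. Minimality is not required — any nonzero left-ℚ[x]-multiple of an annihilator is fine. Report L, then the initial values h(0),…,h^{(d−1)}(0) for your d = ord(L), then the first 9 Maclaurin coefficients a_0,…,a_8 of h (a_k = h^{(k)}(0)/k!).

f: a_k = 0, 9, -27/2, 27, -243/4, 729/5, -729/2, 6561/7, -19683/8, …
g: a_k = 2, 2, -1, 1, -5/4, 7/4, -21/8, 33/8, -429/64, …
L₀ := L_f ⊗_s L_g (sym. prod.), ord ≤ 2.
h=∫h₀ ⇒ L = L₀·Dx.
L = 3·x·Dx + (1 + 2·x)·Dx^2 + (1 + 7·x + 16·x^2 + 12·x^3)·Dx^3  (order 3).
h: a_k = 0, 0, 9, -3, 9/2, -9, 789/40, -12681/280, 120123/1120, …
ICs: h(0) = 0, h′(0) = 0, h′′(0) = 18.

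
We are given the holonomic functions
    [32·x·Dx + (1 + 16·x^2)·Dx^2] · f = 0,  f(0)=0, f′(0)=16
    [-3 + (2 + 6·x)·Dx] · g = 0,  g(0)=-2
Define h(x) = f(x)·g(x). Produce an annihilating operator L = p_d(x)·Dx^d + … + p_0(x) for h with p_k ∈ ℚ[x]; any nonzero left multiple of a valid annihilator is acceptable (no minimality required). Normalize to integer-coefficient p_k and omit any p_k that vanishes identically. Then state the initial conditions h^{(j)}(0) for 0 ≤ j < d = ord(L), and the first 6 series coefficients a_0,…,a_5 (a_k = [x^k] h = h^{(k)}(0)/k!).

f: a_k = 0, 16, 0, -256/3, 0, 4096/5, …
g: a_k = -2, -3, 9/4, -27/8, 405/64, -1701/128, …
h₀=f·g: eliminate ⇒ L₀, order ≤ 2·1.
L = (27 - 192·x - 144·x^2) + (-12 + 92·x + 576·x^2 + 576·x^3)·Dx + (4 + 24·x + 100·x^2 + 384·x^3 + 576·x^4)·Dx^2  (order 2).
h: a_k = 0, -32, -48, 620/3, 202, -34583/20, …
ICs: h(0) = 0, h′(0) = -32.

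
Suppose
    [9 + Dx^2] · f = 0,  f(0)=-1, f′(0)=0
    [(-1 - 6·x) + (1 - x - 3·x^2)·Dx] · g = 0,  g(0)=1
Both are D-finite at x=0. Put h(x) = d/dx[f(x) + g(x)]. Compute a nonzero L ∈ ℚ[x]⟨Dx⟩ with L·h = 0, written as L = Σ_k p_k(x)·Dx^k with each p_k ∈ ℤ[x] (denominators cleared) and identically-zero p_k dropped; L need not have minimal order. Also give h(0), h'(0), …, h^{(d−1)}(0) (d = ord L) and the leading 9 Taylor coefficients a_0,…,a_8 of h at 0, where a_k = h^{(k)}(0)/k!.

L = (1584 + 7614·x + 25326·x^2 + 15390·x^3 + 26730·x^4 + 13122·x^5 + 13122·x^6) + (-153 - 819·x + 918·x^2 + 2133·x^3 + 1620·x^4 + 3645·x^5 + 5103·x^6 + 4374·x^7)·Dx + (176 + 846·x + 2814·x^2 + 1710·x^3 + 2970·x^4 + 1458·x^5 + 1458·x^6)·Dx^2 + (-17 - 91·x + 102·x^2 + 237·x^3 + 180·x^4 + 405·x^5 + 567·x^6 + 486·x^7)·Dx^3  (order 3).
h: a_k = 1, 17, 21, 125/2, 200, 23523/40, 1519, 2275111/560, 10431, …
ICs: h(0) = 1, h′(0) = 17, h′′(0) = 42.

f: a_k = -1, 0, 9/2, 0, -27/8, 0, 81/80, 0, -729/4480, …
g: a_k = 1, 1, 4, 7, 19, 40, 97, 217, 508, …
Weyl lclm of L_f,L_g ⇒ L₀ (ord ≤ 3).
Differentiate: ansatz ord ≤ ord L₀ ⇒ L.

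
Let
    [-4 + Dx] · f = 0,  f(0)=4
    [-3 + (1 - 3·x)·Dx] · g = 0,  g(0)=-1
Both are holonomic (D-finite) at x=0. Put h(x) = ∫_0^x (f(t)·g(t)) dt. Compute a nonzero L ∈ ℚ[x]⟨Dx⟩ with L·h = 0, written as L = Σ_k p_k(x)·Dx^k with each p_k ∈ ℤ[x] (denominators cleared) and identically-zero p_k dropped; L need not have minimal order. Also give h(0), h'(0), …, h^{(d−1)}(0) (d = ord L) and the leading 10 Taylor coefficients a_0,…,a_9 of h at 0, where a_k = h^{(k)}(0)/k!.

f: a_k = 4, 16, 32, 128/3, 128/3, 512/15, 1024/45, 4096/315, 2048/315, 8192/2835, …
g: a_k = -1, -3, -9, -27, -81, -243, -729, -2187, -6561, -19683, …
L₀ := L_f ⊗_s L_g (sym. prod.), ord ≤ 1.
∫: right-multiply L₀ by Dx.
L = (7 - 12·x)·Dx + (-1 + 3·x)·Dx^2  (order 2).
h: a_k = 0, -4, -14, -116/3, -293/3, -3644/15, -27586/45, -497572/315, -2613277/630, -4480196/405, …
ICs: h(0) = 0, h′(0) = -4.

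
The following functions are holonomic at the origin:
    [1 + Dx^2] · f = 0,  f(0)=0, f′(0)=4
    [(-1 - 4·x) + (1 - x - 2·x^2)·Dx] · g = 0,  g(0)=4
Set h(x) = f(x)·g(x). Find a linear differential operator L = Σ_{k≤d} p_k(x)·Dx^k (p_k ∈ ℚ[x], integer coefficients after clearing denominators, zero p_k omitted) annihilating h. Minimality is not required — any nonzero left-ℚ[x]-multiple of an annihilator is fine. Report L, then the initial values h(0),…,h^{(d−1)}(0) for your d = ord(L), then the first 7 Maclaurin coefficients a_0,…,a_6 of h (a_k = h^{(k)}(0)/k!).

L = (3 + x + 2·x^2) + (2 + 8·x)·Dx + (-1 + x + 2·x^2)·Dx^2  (order 2).
h: a_k = 0, 16, 16, 136/3, 232/3, 2522/15, 1614/5, …
ICs: h(0) = 0, h′(0) = 16.

f: a_k = 0, 4, 0, -2/3, 0, 1/30, 0, …
g: a_k = 4, 4, 12, 20, 44, 84, 172, …
L₀ := L_f ⊗_s L_g (sym. prod.), ord ≤ 2.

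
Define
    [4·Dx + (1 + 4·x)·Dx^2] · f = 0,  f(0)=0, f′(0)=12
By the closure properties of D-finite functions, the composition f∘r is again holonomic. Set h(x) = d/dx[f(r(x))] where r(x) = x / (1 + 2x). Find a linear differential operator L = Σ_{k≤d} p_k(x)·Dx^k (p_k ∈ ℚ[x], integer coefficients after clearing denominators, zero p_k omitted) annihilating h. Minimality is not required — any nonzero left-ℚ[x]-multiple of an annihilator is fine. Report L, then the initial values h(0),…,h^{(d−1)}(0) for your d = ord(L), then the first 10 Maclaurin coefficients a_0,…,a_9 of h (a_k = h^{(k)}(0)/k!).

f: a_k = 0, 12, -24, 64, -192, 3072/5, -2048, 49152/7, -24576, 262144/3, …
L₀ from L_f via x↦r, Dx↦r'^{-1}Dx.
Differentiate: ansatz ord ≤ ord L₀ ⇒ L.
L = (8 + 24·x) + (1 + 8·x + 12·x^2)·Dx  (order 1).
h: a_k = 12, -96, 624, -3840, 23232, -139776, 839424, -5038080, 30231552, -181395456, …
ICs: h(0) = 12.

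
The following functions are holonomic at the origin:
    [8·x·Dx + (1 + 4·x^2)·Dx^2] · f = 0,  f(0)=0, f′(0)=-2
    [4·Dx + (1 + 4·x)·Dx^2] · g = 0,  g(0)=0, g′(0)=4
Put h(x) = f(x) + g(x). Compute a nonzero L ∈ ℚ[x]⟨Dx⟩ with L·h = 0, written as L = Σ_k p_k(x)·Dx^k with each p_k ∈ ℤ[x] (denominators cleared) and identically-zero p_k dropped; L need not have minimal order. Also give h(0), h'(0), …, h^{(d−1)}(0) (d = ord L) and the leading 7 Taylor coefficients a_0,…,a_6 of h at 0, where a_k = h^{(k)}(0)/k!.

L = (-8 - 96·x + 96·x^2 + 128·x^3)·Dx + (-10 - 16·x - 72·x^2 + 192·x^3 + 256·x^4)·Dx^2 + (-1 - 2·x + 8·x^2 + 8·x^3 + 48·x^4 + 64·x^5)·Dx^3  (order 3).
h: a_k = 0, 2, -8, 24, -64, 992/5, -2048/3, …
ICs: h(0) = 0, h′(0) = 2, h′′(0) = -16.

f: a_k = 0, -2, 0, 8/3, 0, -32/5, 0, …
g: a_k = 0, 4, -8, 64/3, -64, 1024/5, -2048/3, …
L₀ := lclm(L_f,L_g); ord L₀ ≤ 2+2.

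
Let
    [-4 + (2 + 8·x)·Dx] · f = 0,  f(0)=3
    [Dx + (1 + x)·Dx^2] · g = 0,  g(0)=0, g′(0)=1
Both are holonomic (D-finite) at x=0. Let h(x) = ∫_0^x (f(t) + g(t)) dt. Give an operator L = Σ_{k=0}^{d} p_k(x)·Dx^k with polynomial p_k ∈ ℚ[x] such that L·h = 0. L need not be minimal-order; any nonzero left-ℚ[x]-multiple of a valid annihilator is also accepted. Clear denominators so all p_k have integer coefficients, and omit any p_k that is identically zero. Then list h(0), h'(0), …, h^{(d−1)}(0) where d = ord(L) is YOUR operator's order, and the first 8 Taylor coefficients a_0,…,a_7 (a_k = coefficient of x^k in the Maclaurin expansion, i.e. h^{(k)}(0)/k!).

L = (-8 + 4·x)·Dx^2 + (-10 - 8·x + 20·x^2)·Dx^3 + (-1 - 3·x + 6·x^2 + 8·x^3)·Dx^4  (order 4).
h: a_k = 0, 3, 7/2, -13/6, 37/12, -121/20, 421/30, -1513/42, …
ICs: h(0) = 0, h′(0) = 3, h′′(0) = 7, h′′′(0) = -13.

f: a_k = 3, 6, -6, 12, -30, 84, -252, 792, …
g: a_k = 0, 1, -1/2, 1/3, -1/4, 1/5, -1/6, 1/7, …
h₀=f+g: left-lcm gives L₀, ord ≤ 3.
∫: right-multiply L₀ by Dx.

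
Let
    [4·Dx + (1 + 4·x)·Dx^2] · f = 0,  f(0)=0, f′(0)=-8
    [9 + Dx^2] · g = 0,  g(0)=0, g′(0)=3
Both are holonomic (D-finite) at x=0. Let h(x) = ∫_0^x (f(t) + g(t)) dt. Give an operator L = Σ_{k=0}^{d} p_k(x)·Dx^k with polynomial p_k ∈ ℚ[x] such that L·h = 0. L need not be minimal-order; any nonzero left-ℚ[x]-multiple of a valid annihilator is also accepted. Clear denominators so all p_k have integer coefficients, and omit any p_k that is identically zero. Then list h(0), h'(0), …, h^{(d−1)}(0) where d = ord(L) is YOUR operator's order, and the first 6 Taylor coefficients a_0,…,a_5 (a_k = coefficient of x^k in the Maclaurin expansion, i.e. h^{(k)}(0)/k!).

f: a_k = 0, -8, 16, -128/3, 128, -2048/5, …
g: a_k = 0, 3, 0, -9/2, 0, 81/40, …
Weyl lclm of L_f,L_g ⇒ L₀ (ord ≤ 4).
h=∫h₀ ⇒ L = L₀·Dx.
L = (3780 + 2592·x + 5184·x^2)·Dx^2 + (369 + 2124·x + 3888·x^2 + 5184·x^3)·Dx^3 + (420 + 288·x + 576·x^2)·Dx^4 + (41 + 236·x + 432·x^2 + 576·x^3)·Dx^5  (order 5).
h: a_k = 0, 0, -5/2, 16/3, -283/24, 128/5, …
ICs: h(0) = 0, h′(0) = 0, h′′(0) = -5, h′′′(0) = 32, h′′′′(0) = -283.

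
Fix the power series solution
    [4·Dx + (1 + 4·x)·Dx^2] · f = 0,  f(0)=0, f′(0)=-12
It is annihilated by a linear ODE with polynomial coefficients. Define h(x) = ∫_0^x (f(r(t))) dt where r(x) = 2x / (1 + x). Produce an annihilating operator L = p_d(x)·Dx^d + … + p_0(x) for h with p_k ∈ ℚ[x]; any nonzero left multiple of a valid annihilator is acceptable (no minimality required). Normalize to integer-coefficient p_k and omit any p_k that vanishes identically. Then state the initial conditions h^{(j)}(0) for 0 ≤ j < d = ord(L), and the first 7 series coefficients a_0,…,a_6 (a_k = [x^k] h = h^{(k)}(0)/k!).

L = (10 + 18·x)·Dx^2 + (1 + 10·x + 9·x^2)·Dx^3  (order 3).
h: a_k = 0, 0, -12, 40, -182, 984, -29524/5, …
ICs: h(0) = 0, h′(0) = 0, h′′(0) = -24.

f: a_k = 0, -12, 24, -64, 192, -3072/5, 2048, …
Substitute x→r, Dx→(1/r')Dx; clear ⇒ L₀.
Integrate: L := L₀·Dx.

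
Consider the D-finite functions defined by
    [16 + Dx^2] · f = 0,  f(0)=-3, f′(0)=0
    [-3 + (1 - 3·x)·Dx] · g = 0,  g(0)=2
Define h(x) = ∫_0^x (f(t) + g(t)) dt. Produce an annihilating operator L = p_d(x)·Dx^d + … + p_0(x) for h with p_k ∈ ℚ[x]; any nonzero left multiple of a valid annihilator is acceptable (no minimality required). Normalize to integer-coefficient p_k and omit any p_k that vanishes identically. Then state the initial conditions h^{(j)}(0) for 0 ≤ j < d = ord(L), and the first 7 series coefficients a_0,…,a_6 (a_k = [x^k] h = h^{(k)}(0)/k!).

L = (-1680 + 2304·x - 3456·x^2)·Dx + (272 - 1584·x + 3456·x^2 - 3456·x^3)·Dx^2 + (-105 + 144·x - 216·x^2)·Dx^3 + (17 - 99·x + 216·x^2 - 216·x^3)·Dx^4  (order 4).
h: a_k = 0, -1, 3, 14, 27/2, 26, 81, …
ICs: h(0) = 0, h′(0) = -1, h′′(0) = 6, h′′′(0) = 84.

f: a_k = -3, 0, 24, 0, -32, 0, 256/15, …
g: a_k = 2, 6, 18, 54, 162, 486, 1458, …
L₀ := lclm(L_f,L_g); ord L₀ ≤ 2+1.
h=∫₀ˣh₀: take L = L₀·Dx.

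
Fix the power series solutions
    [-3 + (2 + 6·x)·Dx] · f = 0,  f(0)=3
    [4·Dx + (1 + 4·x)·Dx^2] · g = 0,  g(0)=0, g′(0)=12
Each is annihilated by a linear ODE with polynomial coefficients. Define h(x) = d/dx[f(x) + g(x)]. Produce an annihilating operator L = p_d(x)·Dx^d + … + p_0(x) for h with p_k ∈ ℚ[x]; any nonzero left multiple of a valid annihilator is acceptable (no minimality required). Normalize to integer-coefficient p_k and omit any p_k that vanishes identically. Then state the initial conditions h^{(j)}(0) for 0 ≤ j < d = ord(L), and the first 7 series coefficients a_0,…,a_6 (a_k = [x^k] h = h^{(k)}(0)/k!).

f: a_k = 3, 9/2, -27/8, 81/16, -1215/128, 5103/256, -45927/1024, …
g: a_k = 0, 12, -24, 64, -192, 3072/5, -2048, …
L₀ := lclm(L_f,L_g); ord L₀ ≤ 1+2.
h₀' ⇒ L via d/dx closure of L₀.
L = (84 + 144·x) + (101 + 552·x + 720·x^2)·Dx + (10 + 94·x + 288·x^2 + 288·x^3)·Dx^2  (order 2).
h: a_k = 33/2, -219/4, 3315/16, -25791/32, 811947/256, -6429237/512, 102178887/2048, …
ICs: h(0) = 33/2, h′(0) = -219/4.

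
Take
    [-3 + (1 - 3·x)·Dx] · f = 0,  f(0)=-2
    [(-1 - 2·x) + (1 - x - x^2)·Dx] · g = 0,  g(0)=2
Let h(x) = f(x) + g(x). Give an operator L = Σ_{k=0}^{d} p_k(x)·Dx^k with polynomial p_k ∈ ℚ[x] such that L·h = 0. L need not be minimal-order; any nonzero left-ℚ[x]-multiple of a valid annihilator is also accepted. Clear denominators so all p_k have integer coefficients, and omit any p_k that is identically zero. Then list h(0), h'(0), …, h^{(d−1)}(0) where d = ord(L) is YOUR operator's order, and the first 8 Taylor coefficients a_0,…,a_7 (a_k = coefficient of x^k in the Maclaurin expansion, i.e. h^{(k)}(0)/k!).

f: a_k = -2, -6, -18, -54, -162, -486, -1458, -4374, …
g: a_k = 2, 2, 4, 6, 10, 16, 26, 42, …
h₀=f+g: left-lcm gives L₀, ord ≤ 2.
L = (-6 - 36·x + 18·x^2 - 18·x^3) + (14 - 18·x - 24·x^2 + 18·x^3 - 36·x^4)·Dx + (-2 + 10·x - 15·x^2 + 10·x^3 - 9·x^5)·Dx^2  (order 2).
h: a_k = 0, -4, -14, -48, -152, -470, -1432, -4332, …
ICs: h(0) = 0, h′(0) = -4.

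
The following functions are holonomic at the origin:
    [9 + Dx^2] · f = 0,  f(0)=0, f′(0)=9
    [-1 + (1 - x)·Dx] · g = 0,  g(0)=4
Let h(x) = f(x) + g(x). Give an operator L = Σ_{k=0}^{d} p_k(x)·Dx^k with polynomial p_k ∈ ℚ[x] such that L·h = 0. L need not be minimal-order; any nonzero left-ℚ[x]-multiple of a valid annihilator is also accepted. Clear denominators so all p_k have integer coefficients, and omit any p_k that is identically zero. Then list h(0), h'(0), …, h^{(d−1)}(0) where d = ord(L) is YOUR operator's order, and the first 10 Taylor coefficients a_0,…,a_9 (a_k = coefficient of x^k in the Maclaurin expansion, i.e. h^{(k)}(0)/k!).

f: a_k = 0, 9, 0, -27/2, 0, 243/40, 0, -729/560, 0, 729/4480, …
g: a_k = 4, 4, 4, 4, 4, 4, 4, 4, 4, 4, …
f+g: L₀ = lclm(L_f,L_g), ord ≤ 2+1.
L = (-135 + 162·x - 81·x^2) + (99 - 261·x + 243·x^2 - 81·x^3)·Dx + (-15 + 18·x - 9·x^2)·Dx^2 + (11 - 29·x + 27·x^2 - 9·x^3)·Dx^3  (order 3).
h: a_k = 4, 13, 4, -19/2, 4, 403/40, 4, 1511/560, 4, 18649/4480, …
ICs: h(0) = 4, h′(0) = 13, h′′(0) = 8.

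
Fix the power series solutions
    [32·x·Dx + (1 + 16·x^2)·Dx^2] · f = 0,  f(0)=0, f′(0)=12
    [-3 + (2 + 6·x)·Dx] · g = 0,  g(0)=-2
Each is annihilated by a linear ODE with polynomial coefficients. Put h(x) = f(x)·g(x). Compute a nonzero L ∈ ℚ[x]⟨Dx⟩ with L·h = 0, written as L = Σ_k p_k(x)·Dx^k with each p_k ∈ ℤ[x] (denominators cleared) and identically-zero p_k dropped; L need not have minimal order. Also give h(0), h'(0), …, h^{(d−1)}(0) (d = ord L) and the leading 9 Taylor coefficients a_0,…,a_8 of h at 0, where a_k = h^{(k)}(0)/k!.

L = (27 - 192·x - 144·x^2) + (-12 + 92·x + 576·x^2 + 576·x^3)·Dx + (4 + 24·x + 100·x^2 + 384·x^3 + 576·x^4)·Dx^2  (order 2).
h: a_k = 0, -24, -36, 155, 303/2, -103749/80, -285867/160, 68900757/4480, 170206749/8960, …
ICs: h(0) = 0, h′(0) = -24.

f: a_k = 0, 12, 0, -64, 0, 3072/5, 0, -49152/7, 0, …
g: a_k = -2, -3, 9/4, -27/8, 405/64, -1701/128, 15309/512, -72171/1024, 2814669/16384, …
Sym-product of L_f,L_g gives L₀ (≤ ord 2).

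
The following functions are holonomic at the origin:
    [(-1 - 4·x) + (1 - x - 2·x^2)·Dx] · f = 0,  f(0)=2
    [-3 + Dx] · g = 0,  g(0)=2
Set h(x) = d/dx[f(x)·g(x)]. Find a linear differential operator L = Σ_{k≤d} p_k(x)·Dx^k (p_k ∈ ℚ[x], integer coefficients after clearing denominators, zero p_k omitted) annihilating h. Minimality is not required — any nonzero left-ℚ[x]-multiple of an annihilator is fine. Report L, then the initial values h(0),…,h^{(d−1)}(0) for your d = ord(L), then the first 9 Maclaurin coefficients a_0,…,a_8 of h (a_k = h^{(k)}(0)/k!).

f: a_k = 2, 2, 6, 10, 22, 42, 86, 170, 342, …
g: a_k = 2, 6, 9, 9, 27/4, 81/20, 81/40, 243/280, 729/2240, …
h₀=f·g: eliminate ⇒ L₀, order ≤ 1·1.
h=h₀': d/dx-closure on L₀ ⇒ L.
L = (21 + 12·x - 39·x^2 - 12·x^3 + 36·x^4) + (-4 + 3·x + 15·x^2 - 4·x^3 - 12·x^4)·Dx  (order 1).
h: a_k = 16, 84, 276, 758, 1908, 45879/10, 107071/10, 3426681/140, 2202813/40, …
ICs: h(0) = 16.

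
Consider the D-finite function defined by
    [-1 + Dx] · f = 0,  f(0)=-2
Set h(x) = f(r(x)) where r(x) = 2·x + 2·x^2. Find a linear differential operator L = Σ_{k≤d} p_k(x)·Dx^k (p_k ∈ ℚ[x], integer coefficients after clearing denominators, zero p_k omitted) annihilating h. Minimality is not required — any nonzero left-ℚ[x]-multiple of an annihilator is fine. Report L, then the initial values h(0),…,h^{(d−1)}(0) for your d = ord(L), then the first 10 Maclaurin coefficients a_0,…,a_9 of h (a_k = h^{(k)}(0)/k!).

L = (-2 - 4·x) + Dx  (order 1).
h: a_k = -2, -4, -8, -32/3, -40/3, -208/15, -608/45, -3712/315, -3056/315, -4192/567, …
ICs: h(0) = -2.

f: a_k = -2, -2, -1, -1/3, -1/12, -1/60, -1/360, -1/2520, -1/20160, -1/181440, …
L₀ from L_f via x↦r, Dx↦r'^{-1}Dx.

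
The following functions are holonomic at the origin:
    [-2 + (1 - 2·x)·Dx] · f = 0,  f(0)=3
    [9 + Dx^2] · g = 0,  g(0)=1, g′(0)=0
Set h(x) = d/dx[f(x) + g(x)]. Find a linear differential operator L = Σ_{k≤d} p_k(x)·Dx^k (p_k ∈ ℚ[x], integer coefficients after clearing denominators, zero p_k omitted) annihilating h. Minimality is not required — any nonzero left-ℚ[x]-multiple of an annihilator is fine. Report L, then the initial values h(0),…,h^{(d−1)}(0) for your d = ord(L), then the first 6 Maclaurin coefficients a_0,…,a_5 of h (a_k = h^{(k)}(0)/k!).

L = (684 - 432·x + 432·x^2) + (-99 + 306·x - 324·x^2 + 216·x^3)·Dx + (76 - 48·x + 48·x^2)·Dx^2 + (-11 + 34·x - 36·x^2 + 24·x^3)·Dx^3  (order 3).
h: a_k = 6, 15, 72, 411/2, 480, 45837/40, …
ICs: h(0) = 6, h′(0) = 15, h′′(0) = 144.

f: a_k = 3, 6, 12, 24, 48, 96, …
g: a_k = 1, 0, -9/2, 0, 27/8, 0, …
f+g: L₀ = lclm(L_f,L_g), ord ≤ 1+2.
h₀' ⇒ L via d/dx closure of L₀.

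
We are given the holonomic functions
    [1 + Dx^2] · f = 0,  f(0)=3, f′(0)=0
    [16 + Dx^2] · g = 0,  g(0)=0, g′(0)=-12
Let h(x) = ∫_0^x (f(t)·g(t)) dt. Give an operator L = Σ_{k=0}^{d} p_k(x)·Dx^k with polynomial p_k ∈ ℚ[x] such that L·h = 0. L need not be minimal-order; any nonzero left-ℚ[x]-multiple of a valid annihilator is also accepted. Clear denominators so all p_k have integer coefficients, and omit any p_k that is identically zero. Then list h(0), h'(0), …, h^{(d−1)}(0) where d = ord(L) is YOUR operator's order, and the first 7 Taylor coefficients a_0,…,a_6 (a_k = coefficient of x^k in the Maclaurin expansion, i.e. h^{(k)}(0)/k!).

L = 225·Dx + 34·Dx^3 + Dx^5  (order 5).
h: a_k = 0, 0, -18, 0, 57/2, 0, -421/20, …
ICs: h(0) = 0, h′(0) = 0, h′′(0) = -36, h′′′(0) = 0, h′′′′(0) = 684.

f: a_k = 3, 0, -3/2, 0, 1/8, 0, -1/240, …
g: a_k = 0, -12, 0, 32, 0, -128/5, 0, …
L₀ := L_f ⊗_s L_g (sym. prod.), ord ≤ 4.
∫: right-multiply L₀ by Dx.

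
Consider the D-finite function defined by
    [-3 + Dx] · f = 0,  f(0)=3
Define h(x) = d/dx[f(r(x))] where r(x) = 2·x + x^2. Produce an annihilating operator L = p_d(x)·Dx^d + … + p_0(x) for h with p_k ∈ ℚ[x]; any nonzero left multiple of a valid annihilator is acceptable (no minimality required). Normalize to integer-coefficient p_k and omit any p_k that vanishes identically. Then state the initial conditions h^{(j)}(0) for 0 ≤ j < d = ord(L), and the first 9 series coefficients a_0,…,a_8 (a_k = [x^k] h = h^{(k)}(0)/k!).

L = (7 + 12·x + 6·x^2) + (-1 - x)·Dx  (order 1).
h: a_k = 18, 126, 486, 1350, 2997, 28107/5, 46089/5, 473283/35, 72171/4, …
ICs: h(0) = 18.

f: a_k = 3, 9, 27/2, 27/2, 81/8, 243/40, 243/80, 729/560, 2187/4480, …
f∘r: x↦r, Dx↦Dx/r' in L_f ⇒ L₀.
h₀' ⇒ L via d/dx closure of L₀.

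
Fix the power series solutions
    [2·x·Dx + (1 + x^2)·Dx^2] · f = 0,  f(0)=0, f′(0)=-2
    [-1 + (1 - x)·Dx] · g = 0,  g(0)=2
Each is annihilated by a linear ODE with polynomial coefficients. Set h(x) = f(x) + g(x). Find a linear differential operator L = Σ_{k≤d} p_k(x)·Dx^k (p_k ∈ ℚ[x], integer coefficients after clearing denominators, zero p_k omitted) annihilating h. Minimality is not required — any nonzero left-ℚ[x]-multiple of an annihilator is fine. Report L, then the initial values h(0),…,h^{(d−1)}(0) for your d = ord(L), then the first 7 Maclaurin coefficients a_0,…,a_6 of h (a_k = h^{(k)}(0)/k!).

L = (2 - 8·x - 6·x^2)·Dx + (-4 + 2·x - 4·x^2 - 6·x^3)·Dx^2 + (1 - x^4)·Dx^3  (order 3).
h: a_k = 2, 0, 2, 8/3, 2, 8/5, 2, …
ICs: h(0) = 2, h′(0) = 0, h′′(0) = 4.

f: a_k = 0, -2, 0, 2/3, 0, -2/5, 0, …
g: a_k = 2, 2, 2, 2, 2, 2, 2, …
f+g: L₀ = lclm(L_f,L_g), ord ≤ 2+1.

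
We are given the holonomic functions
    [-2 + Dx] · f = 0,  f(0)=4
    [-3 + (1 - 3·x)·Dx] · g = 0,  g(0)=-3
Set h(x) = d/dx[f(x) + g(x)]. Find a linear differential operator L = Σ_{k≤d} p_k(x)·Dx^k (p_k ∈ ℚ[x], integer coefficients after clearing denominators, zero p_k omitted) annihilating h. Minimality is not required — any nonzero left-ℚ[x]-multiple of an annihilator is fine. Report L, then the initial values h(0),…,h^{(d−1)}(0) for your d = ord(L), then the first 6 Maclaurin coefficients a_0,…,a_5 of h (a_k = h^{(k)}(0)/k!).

f: a_k = 4, 8, 8, 16/3, 8/3, 16/15, …
g: a_k = -3, -9, -27, -81, -243, -729, …
L₀ := lclm(L_f,L_g); ord L₀ ≤ 1+1.
h₀' ⇒ L via d/dx closure of L₀.
L = (42 + 36·x) + (-25 - 12·x + 18·x^2)·Dx + (2 - 3·x - 9·x^2)·Dx^2  (order 2).
h: a_k = -1, -38, -227, -2884/3, -10919/3, -196798/15, …
ICs: h(0) = -1, h′(0) = -38.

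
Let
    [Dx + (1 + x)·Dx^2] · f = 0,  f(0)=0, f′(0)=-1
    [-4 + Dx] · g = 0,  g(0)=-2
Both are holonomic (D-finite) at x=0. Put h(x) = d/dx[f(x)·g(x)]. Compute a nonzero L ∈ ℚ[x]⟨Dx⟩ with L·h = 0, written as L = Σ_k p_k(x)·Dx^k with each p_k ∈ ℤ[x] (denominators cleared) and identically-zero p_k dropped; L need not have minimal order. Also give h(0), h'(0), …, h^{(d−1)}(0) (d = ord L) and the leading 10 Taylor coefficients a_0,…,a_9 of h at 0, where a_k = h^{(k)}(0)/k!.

L = (40 + 96·x + 64·x^2) + (-22 - 52·x - 32·x^2)·Dx + (3 + 7·x + 4·x^2)·Dx^2  (order 2).
h: a_k = 2, 14, 38, 62, 72, 194/3, 2134/45, 1318/45, 1649/105, 20878/2835, …
ICs: h(0) = 2, h′(0) = 14.

f: a_k = 0, -1, 1/2, -1/3, 1/4, -1/5, 1/6, -1/7, 1/8, -1/9, …
g: a_k = -2, -8, -16, -64/3, -64/3, -256/15, -512/45, -2048/315, -1024/315, -4096/2835, …
Product ⇒ symmetric product L₀, ord ≤ 2.
h=h₀': d/dx-closure on L₀ ⇒ L.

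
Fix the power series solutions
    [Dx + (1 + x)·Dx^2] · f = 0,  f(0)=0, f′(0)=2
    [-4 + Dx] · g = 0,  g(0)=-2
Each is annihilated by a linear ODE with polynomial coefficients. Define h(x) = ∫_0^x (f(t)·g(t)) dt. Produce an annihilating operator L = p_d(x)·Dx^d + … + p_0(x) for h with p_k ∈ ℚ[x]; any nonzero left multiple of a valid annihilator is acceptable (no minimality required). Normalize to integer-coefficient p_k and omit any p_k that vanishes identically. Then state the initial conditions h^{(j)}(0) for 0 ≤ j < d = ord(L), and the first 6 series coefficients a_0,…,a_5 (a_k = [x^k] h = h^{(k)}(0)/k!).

L = (12 + 16·x)·Dx + (-7 - 8·x)·Dx^2 + (1 + x)·Dx^3  (order 3).
h: a_k = 0, 0, -2, -14/3, -19/3, -31/5, …
ICs: h(0) = 0, h′(0) = 0, h′′(0) = -4.

f: a_k = 0, 2, -1, 2/3, -1/2, 2/5, …
g: a_k = -2, -8, -16, -64/3, -64/3, -256/15, …
f·g: L₀ = L_f ⊗_s L_g, ord ≤ 2·1.
h=∫₀ˣh₀: take L = L₀·Dx.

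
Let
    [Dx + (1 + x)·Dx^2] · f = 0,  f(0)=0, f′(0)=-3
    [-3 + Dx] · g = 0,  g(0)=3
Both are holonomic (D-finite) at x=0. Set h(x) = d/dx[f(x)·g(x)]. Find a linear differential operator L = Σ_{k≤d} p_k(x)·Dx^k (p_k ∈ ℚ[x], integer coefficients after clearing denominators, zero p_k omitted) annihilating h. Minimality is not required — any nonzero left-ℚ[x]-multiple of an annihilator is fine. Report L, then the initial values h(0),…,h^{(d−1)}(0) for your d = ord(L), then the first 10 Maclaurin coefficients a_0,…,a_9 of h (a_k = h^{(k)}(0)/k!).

L = (15 + 36·x + 27·x^2) + (-11 - 27·x - 18·x^2)·Dx + (2 + 5·x + 3·x^2)·Dx^2  (order 2).
h: a_k = -9, -45, -90, -108, -747/8, -495/8, -171/5, -153/10, -5877/896, -8301/4480, …
ICs: h(0) = -9, h′(0) = -45.

f: a_k = 0, -3, 3/2, -1, 3/4, -3/5, 1/2, -3/7, 3/8, -1/3, …
g: a_k = 3, 9, 27/2, 27/2, 81/8, 243/40, 243/80, 729/560, 2187/4480, 729/4480, …
f·g: L₀ = L_f ⊗_s L_g, ord ≤ 2·1.
Derive L from L₀ (diff closure).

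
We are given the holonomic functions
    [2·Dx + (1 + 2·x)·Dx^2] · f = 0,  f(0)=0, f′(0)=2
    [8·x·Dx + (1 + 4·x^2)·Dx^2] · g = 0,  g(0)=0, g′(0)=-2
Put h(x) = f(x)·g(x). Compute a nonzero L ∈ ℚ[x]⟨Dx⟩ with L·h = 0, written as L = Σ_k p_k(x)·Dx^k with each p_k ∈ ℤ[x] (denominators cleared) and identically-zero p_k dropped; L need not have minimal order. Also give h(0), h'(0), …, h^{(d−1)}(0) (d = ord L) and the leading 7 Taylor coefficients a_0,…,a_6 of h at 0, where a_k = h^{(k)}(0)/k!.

f: a_k = 0, 2, -2, 8/3, -4, 32/5, -32/3, …
g: a_k = 0, -2, 0, 8/3, 0, -32/5, 0, …
Product ⇒ symmetric product L₀, ord ≤ 4.
L = (192 + 704·x + 2560·x^2 + 9984·x^3 + 15360·x^4 + 13312·x^5 + 4096·x^7)·Dx + (72 + 992·x + 4928·x^2 + 15488·x^3 + 34816·x^4 + 47616·x^5 + 35840·x^6 + 6144·x^7 + 14336·x^8)·Dx^2 + (24 + 256·x + 1536·x^2 + 4992·x^3 + 11520·x^4 + 19968·x^5 + 24576·x^6 + 18432·x^7 + 6144·x^8 + 8192·x^9)·Dx^3 + (5 + 36·x + 148·x^2 + 448·x^3 + 1056·x^4 + 1920·x^5 + 2688·x^6 + 3072·x^7 + 2304·x^8 + 1024·x^9 + 1024·x^10)·Dx^4  (order 4).
h: a_k = 0, 0, -4, 4, 0, 8/3, -832/45, …
ICs: h(0) = 0, h′(0) = 0, h′′(0) = -8, h′′′(0) = 24.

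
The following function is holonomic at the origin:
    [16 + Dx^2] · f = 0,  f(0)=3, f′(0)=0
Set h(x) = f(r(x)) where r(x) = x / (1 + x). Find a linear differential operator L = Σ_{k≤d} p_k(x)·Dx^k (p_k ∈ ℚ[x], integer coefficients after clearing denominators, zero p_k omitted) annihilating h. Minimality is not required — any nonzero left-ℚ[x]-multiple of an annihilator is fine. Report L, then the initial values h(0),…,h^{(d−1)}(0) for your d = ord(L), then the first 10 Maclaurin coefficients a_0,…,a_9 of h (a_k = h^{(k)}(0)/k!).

L = 16 + (2 + 6·x + 6·x^2 + 2·x^3)·Dx + (1 + 4·x + 6·x^2 + 4·x^3 + x^4)·Dx^2  (order 2).
h: a_k = 3, 0, -24, 48, -40, -32, 2744/15, -1968/5, 12568/21, -71744/105, …
ICs: h(0) = 3, h′(0) = 0.

f: a_k = 3, 0, -24, 0, 32, 0, -256/15, 0, 512/105, 0, …
h₀=f(r): pull back L_f along r ⇒ L₀.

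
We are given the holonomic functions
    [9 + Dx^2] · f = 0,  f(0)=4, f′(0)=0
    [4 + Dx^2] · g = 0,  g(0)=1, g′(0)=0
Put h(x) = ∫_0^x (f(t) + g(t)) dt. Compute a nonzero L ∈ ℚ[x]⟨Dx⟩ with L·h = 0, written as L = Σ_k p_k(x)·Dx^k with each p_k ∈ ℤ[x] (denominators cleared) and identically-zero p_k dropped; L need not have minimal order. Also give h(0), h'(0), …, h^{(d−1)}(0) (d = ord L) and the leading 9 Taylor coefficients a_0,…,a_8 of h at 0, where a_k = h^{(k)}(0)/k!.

L = 36·Dx + 13·Dx^3 + Dx^5  (order 5).
h: a_k = 0, 5, 0, -20/3, 0, 17/6, 0, -149/252, 0, …
ICs: h(0) = 0, h′(0) = 5, h′′(0) = 0, h′′′(0) = -40, h′′′′(0) = 0.

f: a_k = 4, 0, -18, 0, 27/2, 0, -81/20, 0, 729/1120, …
g: a_k = 1, 0, -2, 0, 2/3, 0, -4/45, 0, 2/315, …
f+g: L₀ = lclm(L_f,L_g), ord ≤ 2+2.
∫: right-multiply L₀ by Dx.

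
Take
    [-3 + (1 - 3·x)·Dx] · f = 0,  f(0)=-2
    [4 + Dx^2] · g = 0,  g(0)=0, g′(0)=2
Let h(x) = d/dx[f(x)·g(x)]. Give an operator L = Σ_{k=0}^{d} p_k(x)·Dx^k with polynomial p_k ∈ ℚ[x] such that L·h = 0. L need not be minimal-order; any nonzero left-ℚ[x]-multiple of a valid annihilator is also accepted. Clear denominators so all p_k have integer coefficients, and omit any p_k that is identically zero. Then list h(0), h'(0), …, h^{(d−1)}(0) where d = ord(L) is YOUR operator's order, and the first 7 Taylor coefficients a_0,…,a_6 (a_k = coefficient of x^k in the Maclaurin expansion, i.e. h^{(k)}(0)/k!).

f: a_k = -2, -6, -18, -54, -162, -486, -1458, …
g: a_k = 0, 2, 0, -4/3, 0, 4/15, 0, …
f·g: L₀ = L_f ⊗_s L_g, ord ≤ 1·2.
h₀' ⇒ L via d/dx closure of L₀.
L = (-14 - 24·x + 36·x^2) + (-6 + 18·x)·Dx + (1 - 6·x + 9·x^2)·Dx^2  (order 2).
h: a_k = -4, -24, -100, -400, -4508/3, -27048/5, -851996/45, …
ICs: h(0) = -4, h′(0) = -24.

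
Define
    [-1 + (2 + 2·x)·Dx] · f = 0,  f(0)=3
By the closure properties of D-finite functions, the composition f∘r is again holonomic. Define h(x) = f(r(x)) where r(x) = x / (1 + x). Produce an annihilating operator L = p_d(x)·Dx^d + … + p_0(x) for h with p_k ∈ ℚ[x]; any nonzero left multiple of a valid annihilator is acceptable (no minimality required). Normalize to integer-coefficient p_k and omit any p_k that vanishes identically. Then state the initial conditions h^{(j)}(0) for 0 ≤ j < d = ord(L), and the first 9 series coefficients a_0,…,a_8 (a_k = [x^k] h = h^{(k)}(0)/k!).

f: a_k = 3, 3/2, -3/8, 3/16, -15/128, 21/256, -63/1024, 99/2048, -1287/32768, …
f∘r: x↦r, Dx↦Dx/r' in L_f ⇒ L₀.
L = -1 + (2 + 6·x + 4·x^2)·Dx  (order 1).
h: a_k = 3, 3/2, -15/8, 39/16, -423/128, 1197/256, -7059/1024, 21615/2048, -547383/32768, …
ICs: h(0) = 3.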